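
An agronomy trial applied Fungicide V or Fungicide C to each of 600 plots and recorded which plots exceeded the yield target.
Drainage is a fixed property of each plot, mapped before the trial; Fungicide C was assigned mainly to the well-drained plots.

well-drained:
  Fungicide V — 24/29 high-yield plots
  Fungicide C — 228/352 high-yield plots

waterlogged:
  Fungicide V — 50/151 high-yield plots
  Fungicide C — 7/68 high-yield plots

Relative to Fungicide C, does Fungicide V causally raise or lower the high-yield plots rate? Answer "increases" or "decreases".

Here field drainage is a common cause — it drives both which fungicide a case falls under and the outcome. The crude comparison mixes populations; the stratum-specific rates are the causally relevant ones.
Within each level — well-drained: 82.8% vs 64.8%; waterlogged: 33.1% vs 10.3% — Fungicide V is higher every time.

increases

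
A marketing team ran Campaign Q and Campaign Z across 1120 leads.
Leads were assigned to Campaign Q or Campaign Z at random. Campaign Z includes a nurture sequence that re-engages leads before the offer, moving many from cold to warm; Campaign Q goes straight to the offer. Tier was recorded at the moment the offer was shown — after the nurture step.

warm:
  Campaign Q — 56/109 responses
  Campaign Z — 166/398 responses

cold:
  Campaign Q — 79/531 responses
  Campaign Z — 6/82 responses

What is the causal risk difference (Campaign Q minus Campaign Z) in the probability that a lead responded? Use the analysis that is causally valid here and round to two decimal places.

Engagement tier is recorded after the campaign and is itself shifted by it — it sits on the causal path from campaign to outcome. Conditioning on a mediator would strip out part of the effect we want; the pooled comparison gives the total causal effect.
The causal difference is the pooled difference: 0.211 − 0.358 = -0.147.

-0.15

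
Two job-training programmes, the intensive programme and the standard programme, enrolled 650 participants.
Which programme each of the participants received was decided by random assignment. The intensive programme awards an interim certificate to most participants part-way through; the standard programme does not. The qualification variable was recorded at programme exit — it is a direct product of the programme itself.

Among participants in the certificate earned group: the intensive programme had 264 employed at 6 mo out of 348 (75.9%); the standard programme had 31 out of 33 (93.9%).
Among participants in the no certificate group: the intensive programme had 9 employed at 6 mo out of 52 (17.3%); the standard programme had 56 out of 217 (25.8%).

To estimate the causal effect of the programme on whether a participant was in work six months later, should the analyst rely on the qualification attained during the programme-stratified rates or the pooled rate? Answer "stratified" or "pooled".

the standard programme is higher inside every qualification attained during the programme stratum but the intensive programme is higher in aggregate. Whether to stratify depends on how qualification attained during the programme relates to the programme.
Qualification attained during the programme is recorded after the programme and is itself shifted by it — it sits on the causal path from programme to outcome. Conditioning on a mediator would strip out part of the effect we want; the pooled comparison gives the total causal effect.
Pooled: the intensive programme 68.2% vs the standard programme 34.8%; the intensive programme is higher overall.

pooled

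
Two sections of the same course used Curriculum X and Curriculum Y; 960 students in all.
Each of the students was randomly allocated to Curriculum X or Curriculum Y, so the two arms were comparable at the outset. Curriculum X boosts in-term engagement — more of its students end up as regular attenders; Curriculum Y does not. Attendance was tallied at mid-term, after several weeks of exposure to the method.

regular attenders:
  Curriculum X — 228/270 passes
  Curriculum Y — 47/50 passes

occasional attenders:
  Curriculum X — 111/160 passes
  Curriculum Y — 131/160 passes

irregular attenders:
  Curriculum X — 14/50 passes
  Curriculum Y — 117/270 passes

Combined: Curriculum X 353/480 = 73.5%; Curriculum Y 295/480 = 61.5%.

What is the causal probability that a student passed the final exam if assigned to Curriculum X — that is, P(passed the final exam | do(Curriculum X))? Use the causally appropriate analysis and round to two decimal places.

0.74

Because the teaching method influences mid-term attendance, mid-term attendance is a post-treatment mediator, not a confounder. Stratifying on it would bias the estimate; the causal effect is the crude pooled difference.
So P(outcome | do(Curriculum X)) is just the pooled rate for Curriculum X: 353/480 = 0.735.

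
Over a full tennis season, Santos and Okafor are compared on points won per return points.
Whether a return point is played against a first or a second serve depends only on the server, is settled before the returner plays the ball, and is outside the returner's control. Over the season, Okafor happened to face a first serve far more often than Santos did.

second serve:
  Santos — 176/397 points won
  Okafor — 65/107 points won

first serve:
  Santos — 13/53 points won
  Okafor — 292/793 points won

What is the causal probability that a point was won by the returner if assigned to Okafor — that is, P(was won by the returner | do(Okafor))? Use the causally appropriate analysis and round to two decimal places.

0.46

Serve type is set before the player has any effect — it is not caused by the player — and it independently drives the outcome. That makes it a confounder, so the causal comparison is within serve type levels.
Standardising Okafor to the population serve type mix: 0.373·65/107 + 0.627·292/793 = 0.458.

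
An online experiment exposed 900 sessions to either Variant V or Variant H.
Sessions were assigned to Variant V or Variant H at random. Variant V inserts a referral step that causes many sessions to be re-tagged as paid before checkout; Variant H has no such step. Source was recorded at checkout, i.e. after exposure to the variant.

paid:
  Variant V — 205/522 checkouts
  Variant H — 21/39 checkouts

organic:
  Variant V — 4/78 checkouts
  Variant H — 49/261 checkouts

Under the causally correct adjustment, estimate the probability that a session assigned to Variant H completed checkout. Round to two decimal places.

0.23

The stratified and pooled comparisons disagree (Variant H wins within each traffic source; Variant V wins overall), so the answer turns on the causal role of traffic source.
Stratifying would compare variants among sessions the variants themselves sorted into traffic source groups — a form of selection on an intermediate. The unconditioned pooled rates give the total causal effect.
So P(outcome | do(Variant H)) is just the pooled rate for Variant H: 70/300 = 0.233.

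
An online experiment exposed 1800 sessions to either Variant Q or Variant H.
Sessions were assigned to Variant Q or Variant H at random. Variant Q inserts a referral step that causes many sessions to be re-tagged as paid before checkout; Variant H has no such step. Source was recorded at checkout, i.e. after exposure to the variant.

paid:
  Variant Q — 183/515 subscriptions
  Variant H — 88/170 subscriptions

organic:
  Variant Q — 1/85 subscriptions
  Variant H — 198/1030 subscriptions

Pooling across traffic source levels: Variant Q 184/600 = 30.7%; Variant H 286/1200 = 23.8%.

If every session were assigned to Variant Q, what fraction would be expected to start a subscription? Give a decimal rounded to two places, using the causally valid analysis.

0.31

Within every traffic source level Variant H has the higher rate, yet pooled Variant Q does — Simpson's reversal.
Traffic source here is a post-treatment variable shaped by the variant; conditioning on it would introduce bias rather than remove it. The overall comparison is the causal one.
So P(outcome | do(Variant Q)) is just the pooled rate for Variant Q: 184/600 = 0.307.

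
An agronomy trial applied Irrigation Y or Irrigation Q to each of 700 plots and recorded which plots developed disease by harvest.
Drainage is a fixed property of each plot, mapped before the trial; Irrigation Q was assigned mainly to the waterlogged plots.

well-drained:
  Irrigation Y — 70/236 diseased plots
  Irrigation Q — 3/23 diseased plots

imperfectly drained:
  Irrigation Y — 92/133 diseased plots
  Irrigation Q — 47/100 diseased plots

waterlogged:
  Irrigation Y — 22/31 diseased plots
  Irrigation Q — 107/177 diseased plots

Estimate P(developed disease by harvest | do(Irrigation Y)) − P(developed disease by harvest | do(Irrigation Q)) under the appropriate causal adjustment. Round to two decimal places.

Within every field drainage level Irrigation Q has the lower rate, yet pooled Irrigation Y does — Simpson's reversal.
Field drainage differs across irrigations for reasons unrelated to any effect of the irrigation itself, and it separately predicts the outcome — a classic confounder. We must compare within field drainage levels.
Adjusting over the population distribution of field drainage: 0.370·(0.297−0.130) + 0.333·(0.692−0.470) + 0.297·(0.710−0.605) = +0.167.

+0.17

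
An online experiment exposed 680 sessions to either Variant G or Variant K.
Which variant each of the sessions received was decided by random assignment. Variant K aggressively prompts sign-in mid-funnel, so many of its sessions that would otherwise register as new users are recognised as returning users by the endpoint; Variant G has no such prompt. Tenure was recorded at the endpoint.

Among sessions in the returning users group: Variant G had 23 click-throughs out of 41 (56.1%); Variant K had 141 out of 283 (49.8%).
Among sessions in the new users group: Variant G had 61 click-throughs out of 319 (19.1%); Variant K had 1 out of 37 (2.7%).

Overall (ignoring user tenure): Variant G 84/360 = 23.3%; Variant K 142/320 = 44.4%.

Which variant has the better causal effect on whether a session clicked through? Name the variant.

Because the variant influences user tenure, user tenure is a post-treatment mediator, not a confounder. Stratifying on it would bias the estimate; the causal effect is the crude pooled difference.
Pooled: Variant G 23.3% vs Variant K 44.4%; Variant K is higher overall.

Variant K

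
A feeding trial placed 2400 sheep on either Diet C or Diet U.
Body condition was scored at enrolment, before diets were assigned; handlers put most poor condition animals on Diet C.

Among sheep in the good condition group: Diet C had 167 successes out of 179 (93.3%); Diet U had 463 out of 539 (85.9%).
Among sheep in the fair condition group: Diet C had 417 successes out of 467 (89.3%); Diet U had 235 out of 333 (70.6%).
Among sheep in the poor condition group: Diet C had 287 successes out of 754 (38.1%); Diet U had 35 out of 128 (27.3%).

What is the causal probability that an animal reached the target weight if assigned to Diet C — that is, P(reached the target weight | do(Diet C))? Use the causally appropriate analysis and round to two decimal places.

0.72

Nothing the diet does changes starting body condition; the imbalance is an allocation artefact. With starting body condition also predicting the outcome, the pooled figure is confounded, and the within-stratum comparison is the causal one.
Standardising Diet C to the population starting body condition mix: 0.299·167/179 + 0.333·417/467 + 0.367·287/754 = 0.717.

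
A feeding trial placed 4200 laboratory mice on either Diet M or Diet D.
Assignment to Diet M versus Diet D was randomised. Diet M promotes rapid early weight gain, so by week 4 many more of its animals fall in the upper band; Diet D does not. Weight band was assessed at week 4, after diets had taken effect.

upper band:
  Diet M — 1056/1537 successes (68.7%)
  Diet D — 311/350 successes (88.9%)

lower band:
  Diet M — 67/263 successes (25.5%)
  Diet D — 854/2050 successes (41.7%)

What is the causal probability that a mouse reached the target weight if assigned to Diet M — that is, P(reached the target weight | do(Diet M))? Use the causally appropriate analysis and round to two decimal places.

0.62

Diet D is higher inside every week-4 weight band stratum but Diet M is higher in aggregate. Whether to stratify depends on how week-4 weight band relates to the diet.
Because the diet influences week-4 weight band, week-4 weight band is a post-treatment mediator, not a confounder. Stratifying on it would bias the estimate; the causal effect is the crude pooled difference.
So P(outcome | do(Diet M)) is just the pooled rate for Diet M: 1123/1800 = 0.624.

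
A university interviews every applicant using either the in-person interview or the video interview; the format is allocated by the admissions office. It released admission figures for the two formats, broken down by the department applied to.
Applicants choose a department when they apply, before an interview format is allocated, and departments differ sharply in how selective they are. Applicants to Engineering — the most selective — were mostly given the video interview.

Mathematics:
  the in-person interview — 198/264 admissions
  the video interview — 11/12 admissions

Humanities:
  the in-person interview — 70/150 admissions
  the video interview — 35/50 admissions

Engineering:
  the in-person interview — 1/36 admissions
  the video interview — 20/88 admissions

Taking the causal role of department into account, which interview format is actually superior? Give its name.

The stratified and pooled comparisons disagree (the video interview wins within each department; the in-person interview wins overall), so the answer turns on the causal role of department.
Department is set before the interview format has any effect — it is not caused by the interview format — and it independently drives the outcome. That makes it a confounder, so the causal comparison is within department levels.
Within each level — Mathematics: 75.0% vs 91.7%; Humanities: 46.7% vs 70.0%; Engineering: 2.8% vs 22.7% — the video interview is higher every time.

the video interview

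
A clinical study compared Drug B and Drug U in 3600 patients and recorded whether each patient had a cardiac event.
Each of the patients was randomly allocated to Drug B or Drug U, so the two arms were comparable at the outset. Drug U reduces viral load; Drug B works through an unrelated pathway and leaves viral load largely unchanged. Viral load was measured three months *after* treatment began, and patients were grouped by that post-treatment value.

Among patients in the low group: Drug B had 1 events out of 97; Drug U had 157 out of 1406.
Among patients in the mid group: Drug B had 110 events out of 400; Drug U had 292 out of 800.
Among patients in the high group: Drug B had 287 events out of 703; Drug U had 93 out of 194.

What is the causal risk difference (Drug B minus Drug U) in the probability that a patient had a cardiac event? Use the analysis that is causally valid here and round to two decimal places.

The distribution of viral load is itself part of what the drug does — it is an intermediate outcome. Holding it fixed would remove that part of the effect; the total effect is the pooled difference.
The causal difference is the pooled difference: 0.332 − 0.226 = +0.106.

+0.11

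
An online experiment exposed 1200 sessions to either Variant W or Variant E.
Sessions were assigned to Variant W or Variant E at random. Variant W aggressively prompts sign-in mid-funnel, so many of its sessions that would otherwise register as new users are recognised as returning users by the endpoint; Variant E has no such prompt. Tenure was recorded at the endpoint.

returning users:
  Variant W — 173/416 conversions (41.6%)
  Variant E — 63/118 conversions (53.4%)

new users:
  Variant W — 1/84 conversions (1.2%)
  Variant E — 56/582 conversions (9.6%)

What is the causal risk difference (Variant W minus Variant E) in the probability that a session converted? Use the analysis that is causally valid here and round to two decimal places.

The user tenure-specific comparison favours Variant E throughout, but the pooled figures favour Variant W. The question is whether to condition on user tenure.
User tenure is downstream of the variant. One should not condition on a consequence of treatment, so the overall rates are the right comparison.
The causal difference is the pooled difference: 0.348 − 0.170 = +0.178.

+0.18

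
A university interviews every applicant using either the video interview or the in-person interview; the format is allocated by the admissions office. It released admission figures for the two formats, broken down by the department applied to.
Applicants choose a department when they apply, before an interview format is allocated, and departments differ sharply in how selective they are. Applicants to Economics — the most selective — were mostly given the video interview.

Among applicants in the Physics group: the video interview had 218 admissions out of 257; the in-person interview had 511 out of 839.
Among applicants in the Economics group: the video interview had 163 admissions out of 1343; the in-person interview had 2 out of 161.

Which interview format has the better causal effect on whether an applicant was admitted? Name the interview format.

Department is set before the interview format has any effect — it is not caused by the interview format — and it independently drives the outcome. That makes it a confounder, so the causal comparison is within department levels.
Within each level — Physics: 84.8% vs 60.9%; Economics: 12.1% vs 1.2% — the video interview is higher every time.

the video interview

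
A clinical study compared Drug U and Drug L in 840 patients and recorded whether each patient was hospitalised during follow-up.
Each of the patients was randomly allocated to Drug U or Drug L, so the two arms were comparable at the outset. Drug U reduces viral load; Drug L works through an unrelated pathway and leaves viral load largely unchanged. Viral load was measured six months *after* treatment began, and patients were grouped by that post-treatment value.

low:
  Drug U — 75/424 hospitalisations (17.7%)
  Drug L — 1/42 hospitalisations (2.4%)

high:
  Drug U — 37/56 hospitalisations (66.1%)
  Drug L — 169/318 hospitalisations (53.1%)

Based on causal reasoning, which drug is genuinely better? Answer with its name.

Drug U

Drug L is lower inside every viral load stratum but Drug U is lower in aggregate. Whether to stratify depends on how viral load relates to the drug.
Viral load is recorded after the drug and is itself shifted by it — it sits on the causal path from drug to outcome. Conditioning on a mediator would strip out part of the effect we want; the pooled comparison gives the total causal effect.
Pooled: Drug U 23.3% vs Drug L 47.2%; Drug U is lower overall.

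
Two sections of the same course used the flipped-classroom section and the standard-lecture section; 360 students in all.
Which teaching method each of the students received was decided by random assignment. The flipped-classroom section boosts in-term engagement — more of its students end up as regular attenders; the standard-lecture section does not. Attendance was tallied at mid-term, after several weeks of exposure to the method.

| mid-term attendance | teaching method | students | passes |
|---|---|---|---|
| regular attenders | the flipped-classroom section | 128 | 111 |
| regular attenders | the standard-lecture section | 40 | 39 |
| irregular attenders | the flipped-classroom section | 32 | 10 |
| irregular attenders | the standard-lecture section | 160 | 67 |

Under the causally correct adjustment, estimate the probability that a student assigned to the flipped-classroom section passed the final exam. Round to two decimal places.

Stratifying would compare teaching methods among students the teaching methods themselves sorted into mid-term attendance groups — a form of selection on an intermediate. The unconditioned pooled rates give the total causal effect.
So P(outcome | do(the flipped-classroom section)) is just the pooled rate for the flipped-classroom section: 121/160 = 0.756.

0.76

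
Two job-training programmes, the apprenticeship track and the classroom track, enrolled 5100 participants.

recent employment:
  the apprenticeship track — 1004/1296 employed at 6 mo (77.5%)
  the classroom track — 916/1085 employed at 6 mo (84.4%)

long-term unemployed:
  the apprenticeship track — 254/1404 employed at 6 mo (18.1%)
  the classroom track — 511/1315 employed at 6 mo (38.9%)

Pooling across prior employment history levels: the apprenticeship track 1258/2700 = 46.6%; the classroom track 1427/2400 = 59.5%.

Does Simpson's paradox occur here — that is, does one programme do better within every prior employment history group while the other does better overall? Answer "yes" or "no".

Within each prior employment history level (recent employment 77.5% vs 84.4%; long-term unemployed 18.1% vs 38.9%), the classroom track has the higher rate every time. Pooled: 46.6% vs 59.5% — the classroom track has the higher rate overall. They agree.

no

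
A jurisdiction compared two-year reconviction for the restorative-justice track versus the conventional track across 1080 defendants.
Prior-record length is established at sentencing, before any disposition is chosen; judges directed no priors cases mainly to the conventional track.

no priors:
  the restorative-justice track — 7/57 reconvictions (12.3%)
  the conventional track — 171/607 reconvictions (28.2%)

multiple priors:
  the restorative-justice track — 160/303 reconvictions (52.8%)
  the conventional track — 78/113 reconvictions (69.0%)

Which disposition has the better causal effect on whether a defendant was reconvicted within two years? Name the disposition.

the restorative-justice track

Prior-record length satisfies the back-door criterion: it is not a descendant of the disposition, and it blocks the spurious path from disposition to outcome. Adjusting for it (i.e., using the within-prior-record length rates) gives the causal effect.
Within each level — no priors: 12.3% vs 28.2%; multiple priors: 52.8% vs 69.0% — the restorative-justice track is lower every time.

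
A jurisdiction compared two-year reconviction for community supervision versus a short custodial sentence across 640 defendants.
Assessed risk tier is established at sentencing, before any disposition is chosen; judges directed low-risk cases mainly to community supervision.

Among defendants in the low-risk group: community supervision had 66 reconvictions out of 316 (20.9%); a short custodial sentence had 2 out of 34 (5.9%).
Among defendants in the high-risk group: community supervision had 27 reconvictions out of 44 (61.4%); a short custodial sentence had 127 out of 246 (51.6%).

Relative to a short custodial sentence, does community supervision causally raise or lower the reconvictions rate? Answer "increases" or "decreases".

increases

Assessed risk tier differs across dispositions for reasons unrelated to any effect of the disposition itself, and it separately predicts the outcome — a classic confounder. We must compare within assessed risk tier levels.
Within each level — low-risk: 20.9% vs 5.9%; high-risk: 61.4% vs 51.6% — a short custodial sentence is lower every time.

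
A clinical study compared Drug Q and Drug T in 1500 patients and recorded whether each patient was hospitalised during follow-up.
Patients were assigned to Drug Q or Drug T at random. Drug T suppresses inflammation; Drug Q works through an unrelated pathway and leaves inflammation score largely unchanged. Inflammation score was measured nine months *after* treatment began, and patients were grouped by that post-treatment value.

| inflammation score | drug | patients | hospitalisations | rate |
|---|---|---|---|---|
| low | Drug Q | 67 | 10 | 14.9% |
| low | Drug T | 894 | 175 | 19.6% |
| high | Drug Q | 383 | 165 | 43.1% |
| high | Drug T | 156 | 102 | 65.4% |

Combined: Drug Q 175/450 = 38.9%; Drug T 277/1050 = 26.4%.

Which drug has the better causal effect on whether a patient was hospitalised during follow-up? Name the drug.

The stratified and pooled comparisons disagree (Drug Q wins within each inflammation score; Drug T wins overall), so the answer turns on the causal role of inflammation score.
Inflammation score is recorded after the drug and is itself shifted by it — it sits on the causal path from drug to outcome. Conditioning on a mediator would strip out part of the effect we want; the pooled comparison gives the total causal effect.
Pooled: Drug Q 38.9% vs Drug T 26.4%; Drug T is lower overall.

Drug T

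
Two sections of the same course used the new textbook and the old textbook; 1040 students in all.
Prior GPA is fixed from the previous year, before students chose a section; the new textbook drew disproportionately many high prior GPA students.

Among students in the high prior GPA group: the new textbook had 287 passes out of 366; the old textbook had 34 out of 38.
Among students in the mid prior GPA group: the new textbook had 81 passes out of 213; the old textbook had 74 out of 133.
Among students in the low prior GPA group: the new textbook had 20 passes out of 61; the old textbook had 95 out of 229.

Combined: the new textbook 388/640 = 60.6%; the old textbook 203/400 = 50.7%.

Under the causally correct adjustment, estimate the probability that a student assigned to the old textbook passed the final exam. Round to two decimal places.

0.65

Prior GPA band satisfies the back-door criterion: it is not a descendant of the teaching method, and it blocks the spurious path from teaching method to outcome. Adjusting for it (i.e., using the within-prior GPA band rates) gives the causal effect.
Standardising the old textbook to the population prior GPA band mix: 0.388·34/38 + 0.333·74/133 + 0.279·95/229 = 0.648.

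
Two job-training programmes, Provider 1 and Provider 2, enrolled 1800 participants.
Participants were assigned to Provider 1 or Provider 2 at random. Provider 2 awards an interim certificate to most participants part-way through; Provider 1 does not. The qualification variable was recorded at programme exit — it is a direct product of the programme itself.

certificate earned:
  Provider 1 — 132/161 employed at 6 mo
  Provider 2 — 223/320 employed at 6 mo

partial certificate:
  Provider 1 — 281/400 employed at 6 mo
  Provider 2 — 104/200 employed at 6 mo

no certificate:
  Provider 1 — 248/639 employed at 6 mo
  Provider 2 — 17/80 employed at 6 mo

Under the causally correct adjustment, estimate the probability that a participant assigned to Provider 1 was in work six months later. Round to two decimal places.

The stratified and pooled comparisons disagree (Provider 1 wins within each qualification attained during the programme; Provider 2 wins overall), so the answer turns on the causal role of qualification attained during the programme.
Stratifying would compare programmes among participants the programmes themselves sorted into qualification attained during the programme groups — a form of selection on an intermediate. The unconditioned pooled rates give the total causal effect.
So P(outcome | do(Provider 1)) is just the pooled rate for Provider 1: 661/1200 = 0.551.

0.55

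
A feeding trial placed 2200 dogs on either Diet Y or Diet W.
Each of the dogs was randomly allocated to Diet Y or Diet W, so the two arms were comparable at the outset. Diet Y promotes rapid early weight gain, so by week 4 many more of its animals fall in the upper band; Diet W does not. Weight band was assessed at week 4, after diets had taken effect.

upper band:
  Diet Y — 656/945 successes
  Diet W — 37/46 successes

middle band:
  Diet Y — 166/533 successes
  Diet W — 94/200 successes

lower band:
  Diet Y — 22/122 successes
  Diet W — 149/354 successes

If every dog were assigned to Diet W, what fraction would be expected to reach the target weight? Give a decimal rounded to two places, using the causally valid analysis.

0.47

Diet W is higher inside every week-4 weight band stratum but Diet Y is higher in aggregate. Whether to stratify depends on how week-4 weight band relates to the diet.
The distribution of week-4 weight band is itself part of what the diet does — it is an intermediate outcome. Holding it fixed would remove that part of the effect; the total effect is the pooled difference.
So P(outcome | do(Diet W)) is just the pooled rate for Diet W: 280/600 = 0.467.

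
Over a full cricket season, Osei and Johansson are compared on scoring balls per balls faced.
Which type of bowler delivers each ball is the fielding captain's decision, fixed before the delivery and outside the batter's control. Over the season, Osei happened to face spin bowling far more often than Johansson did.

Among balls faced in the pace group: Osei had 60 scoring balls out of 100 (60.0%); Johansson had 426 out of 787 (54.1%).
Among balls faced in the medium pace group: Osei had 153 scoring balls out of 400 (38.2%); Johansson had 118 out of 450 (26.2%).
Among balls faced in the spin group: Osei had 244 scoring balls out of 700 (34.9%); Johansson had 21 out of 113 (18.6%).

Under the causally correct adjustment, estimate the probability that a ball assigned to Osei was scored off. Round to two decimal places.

The stratified and pooled comparisons disagree (Osei wins within each bowling type; Johansson wins overall), so the answer turns on the causal role of bowling type.
Bowling type is set before the player has any effect — it is not caused by the player — and it independently drives the outcome. That makes it a confounder, so the causal comparison is within bowling type levels.
Standardising Osei to the population bowling type mix: 0.348·60/100 + 0.333·153/400 + 0.319·244/700 = 0.447.

0.45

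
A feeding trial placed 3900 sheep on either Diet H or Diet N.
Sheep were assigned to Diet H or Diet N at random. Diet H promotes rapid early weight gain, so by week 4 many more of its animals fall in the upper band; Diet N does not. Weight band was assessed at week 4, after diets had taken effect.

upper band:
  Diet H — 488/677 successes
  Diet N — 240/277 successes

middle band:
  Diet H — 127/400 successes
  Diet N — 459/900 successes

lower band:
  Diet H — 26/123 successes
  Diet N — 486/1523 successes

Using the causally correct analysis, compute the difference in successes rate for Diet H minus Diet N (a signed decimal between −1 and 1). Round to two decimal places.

+0.10

Within every week-4 weight band level Diet N has the higher rate, yet pooled Diet H does — Simpson's reversal.
Week-4 weight band is recorded after the diet and is itself shifted by it — it sits on the causal path from diet to outcome. Conditioning on a mediator would strip out part of the effect we want; the pooled comparison gives the total causal effect.
The causal difference is the pooled difference: 0.534 − 0.439 = +0.095.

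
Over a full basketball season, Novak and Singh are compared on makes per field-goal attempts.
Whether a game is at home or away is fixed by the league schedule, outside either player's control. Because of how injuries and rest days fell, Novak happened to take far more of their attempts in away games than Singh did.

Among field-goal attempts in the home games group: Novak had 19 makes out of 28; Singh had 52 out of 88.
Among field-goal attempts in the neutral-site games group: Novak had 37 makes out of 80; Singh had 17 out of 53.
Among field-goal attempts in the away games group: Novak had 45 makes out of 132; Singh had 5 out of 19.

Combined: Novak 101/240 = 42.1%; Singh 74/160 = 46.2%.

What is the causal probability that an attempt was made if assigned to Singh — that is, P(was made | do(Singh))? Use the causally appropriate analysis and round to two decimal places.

0.38

The imbalance in game venue arose from how field-goal attempts were allocated, not from anything the player did; and game venue independently affects the outcome. The pooled gap is confounded — condition on game venue.
Standardising Singh to the population game venue mix: 0.290·52/88 + 0.333·17/53 + 0.378·5/19 = 0.377.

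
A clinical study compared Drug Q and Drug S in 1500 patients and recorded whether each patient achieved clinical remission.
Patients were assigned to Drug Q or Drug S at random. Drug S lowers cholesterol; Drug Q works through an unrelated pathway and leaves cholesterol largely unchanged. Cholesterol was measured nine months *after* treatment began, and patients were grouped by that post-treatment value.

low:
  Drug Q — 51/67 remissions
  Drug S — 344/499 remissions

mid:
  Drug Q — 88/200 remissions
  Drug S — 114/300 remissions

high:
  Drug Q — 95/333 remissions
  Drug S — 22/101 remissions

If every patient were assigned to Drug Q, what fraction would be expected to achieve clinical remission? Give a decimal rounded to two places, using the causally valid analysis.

0.39

Cholesterol lies on the pathway drug → cholesterol → outcome, so adjusting for it blocks the indirect effect. For the total causal effect of drug, use the unadjusted pooled rates.
So P(outcome | do(Drug Q)) is just the pooled rate for Drug Q: 234/600 = 0.390.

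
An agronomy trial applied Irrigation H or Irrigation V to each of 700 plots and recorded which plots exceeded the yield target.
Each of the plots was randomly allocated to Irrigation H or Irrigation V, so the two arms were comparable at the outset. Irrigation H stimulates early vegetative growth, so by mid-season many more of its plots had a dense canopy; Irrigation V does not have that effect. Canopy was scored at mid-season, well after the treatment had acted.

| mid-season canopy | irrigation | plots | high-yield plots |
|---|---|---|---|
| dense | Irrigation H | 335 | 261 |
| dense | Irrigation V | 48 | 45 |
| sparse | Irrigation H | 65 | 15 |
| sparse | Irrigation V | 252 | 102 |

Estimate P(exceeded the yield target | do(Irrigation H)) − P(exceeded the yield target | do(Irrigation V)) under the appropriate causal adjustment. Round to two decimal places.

Because the irrigation influences mid-season canopy, mid-season canopy is a post-treatment mediator, not a confounder. Stratifying on it would bias the estimate; the causal effect is the crude pooled difference.
The causal difference is the pooled difference: 0.690 − 0.490 = +0.200.

+0.20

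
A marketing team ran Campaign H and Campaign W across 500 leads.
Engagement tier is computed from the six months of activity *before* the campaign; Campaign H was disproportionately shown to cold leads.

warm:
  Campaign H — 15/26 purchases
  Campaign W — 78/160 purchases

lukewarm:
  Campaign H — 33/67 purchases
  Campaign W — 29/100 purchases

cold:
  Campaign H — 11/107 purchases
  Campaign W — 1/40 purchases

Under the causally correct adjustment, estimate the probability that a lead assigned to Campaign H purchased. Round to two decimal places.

Within every engagement tier level Campaign H has the higher rate, yet pooled Campaign W does — Simpson's reversal.
The imbalance in engagement tier arose from how leads were allocated, not from anything the campaign did; and engagement tier independently affects the outcome. The pooled gap is confounded — condition on engagement tier.
Standardising Campaign H to the population engagement tier mix: 0.372·15/26 + 0.334·33/67 + 0.294·11/107 = 0.409.

0.41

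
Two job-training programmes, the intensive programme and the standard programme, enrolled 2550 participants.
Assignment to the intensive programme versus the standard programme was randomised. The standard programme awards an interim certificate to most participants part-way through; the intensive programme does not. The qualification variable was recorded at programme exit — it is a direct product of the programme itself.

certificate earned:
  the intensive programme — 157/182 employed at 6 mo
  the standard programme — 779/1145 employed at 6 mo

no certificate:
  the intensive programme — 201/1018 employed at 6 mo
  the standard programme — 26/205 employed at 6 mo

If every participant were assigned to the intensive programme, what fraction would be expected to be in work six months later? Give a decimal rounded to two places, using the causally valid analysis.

0.30

The distribution of qualification attained during the programme is itself part of what the programme does — it is an intermediate outcome. Holding it fixed would remove that part of the effect; the total effect is the pooled difference.
So P(outcome | do(the intensive programme)) is just the pooled rate for the intensive programme: 358/1200 = 0.298.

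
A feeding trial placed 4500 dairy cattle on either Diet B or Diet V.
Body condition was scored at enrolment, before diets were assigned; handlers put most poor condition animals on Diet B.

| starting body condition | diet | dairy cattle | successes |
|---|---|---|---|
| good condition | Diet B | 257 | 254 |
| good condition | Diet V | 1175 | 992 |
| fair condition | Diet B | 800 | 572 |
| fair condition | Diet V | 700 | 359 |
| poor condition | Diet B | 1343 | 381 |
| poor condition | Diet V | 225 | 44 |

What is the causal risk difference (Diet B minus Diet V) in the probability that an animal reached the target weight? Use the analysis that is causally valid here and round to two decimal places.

+0.14

Starting body condition is set before the diet has any effect — it is not caused by the diet — and it independently drives the outcome. That makes it a confounder, so the causal comparison is within starting body condition levels.
Adjusting over the population distribution of starting body condition: 0.318·(0.988−0.844) + 0.333·(0.715−0.513) + 0.348·(0.284−0.196) = +0.144.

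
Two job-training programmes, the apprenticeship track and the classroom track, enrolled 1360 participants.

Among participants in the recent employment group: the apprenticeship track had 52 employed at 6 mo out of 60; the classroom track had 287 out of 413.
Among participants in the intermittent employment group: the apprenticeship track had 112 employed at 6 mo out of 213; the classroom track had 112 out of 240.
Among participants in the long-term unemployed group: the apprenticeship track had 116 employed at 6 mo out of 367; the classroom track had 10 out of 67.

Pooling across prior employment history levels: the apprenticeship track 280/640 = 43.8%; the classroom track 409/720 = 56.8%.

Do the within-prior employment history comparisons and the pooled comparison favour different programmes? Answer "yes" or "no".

yes

Within each prior employment history level (recent employment 86.7% vs 69.5%; intermittent employment 52.6% vs 46.7%; long-term unemployed 31.6% vs 14.9%), the apprenticeship track has the higher rate every time. Pooled: 43.8% vs 56.8% — the classroom track has the higher rate overall. The two comparisons disagree.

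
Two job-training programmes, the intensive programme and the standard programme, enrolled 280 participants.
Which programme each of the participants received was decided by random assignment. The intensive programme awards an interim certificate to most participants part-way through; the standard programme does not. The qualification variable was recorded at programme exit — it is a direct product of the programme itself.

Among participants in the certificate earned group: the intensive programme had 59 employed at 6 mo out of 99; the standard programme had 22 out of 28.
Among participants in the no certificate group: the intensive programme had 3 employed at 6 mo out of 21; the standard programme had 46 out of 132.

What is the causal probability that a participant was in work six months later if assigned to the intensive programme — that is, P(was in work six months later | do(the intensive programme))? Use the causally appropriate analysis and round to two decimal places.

0.52

Qualification attained during the programme is downstream of the programme. One should not condition on a consequence of treatment, so the overall rates are the right comparison.
So P(outcome | do(the intensive programme)) is just the pooled rate for the intensive programme: 62/120 = 0.517.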